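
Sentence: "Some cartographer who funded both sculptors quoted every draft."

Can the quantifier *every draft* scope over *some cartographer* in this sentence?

Although the sentence contains a relative clause (*who funded both sculptors*), *every draft* is outside it, in the matrix VP.
Ordinary QR to a clause-peripheral position gives the wide-scope LF for the lower DP.

Yes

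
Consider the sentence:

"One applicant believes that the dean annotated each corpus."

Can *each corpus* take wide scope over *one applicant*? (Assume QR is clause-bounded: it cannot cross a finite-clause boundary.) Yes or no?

No

*each corpus* sits inside the finite complement clause *that the dean annotated each corpus*.
Finite CP is the ceiling for QR here, by assumption.
There is no licit LF on which *each corpus* c-commands *one applicant*.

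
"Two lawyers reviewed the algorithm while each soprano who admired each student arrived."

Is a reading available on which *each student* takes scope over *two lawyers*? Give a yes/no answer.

*each student* sits inside the relative clause *who admired each student*, which is itself inside the adjunct *while each soprano who admired each student arrived*.
Both the relative clause and the enclosing adjunct are scope islands; QR cannot cross either.
So the wide-scope reading for *each student* is blocked.

No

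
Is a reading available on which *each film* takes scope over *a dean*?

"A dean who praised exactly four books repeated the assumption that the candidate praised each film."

The DP *each film* is contained in the complex NP *the assumption that the candidate praised each film*.
Since the clause is the complement of a nominal head, the CNPC blocks scope extraction.
There is no licit LF on which *each film* c-commands *a dean*.
(Only the surface reading survives: one fixed dean with respect to all the relevant films.)

No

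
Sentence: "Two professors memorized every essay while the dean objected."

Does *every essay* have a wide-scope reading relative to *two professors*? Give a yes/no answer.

*every essay* is a matrix argument; the adjunct is an island but the target quantifier is outside it.
No island intervenes, so both surface and inverse scope are derivable.
So *every essay* > *two professors* is among the available readings.

Yes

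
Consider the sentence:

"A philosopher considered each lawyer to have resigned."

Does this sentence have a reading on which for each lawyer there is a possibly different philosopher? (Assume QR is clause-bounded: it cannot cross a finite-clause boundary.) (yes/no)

Yes

That reading corresponds to *each lawyer* > *a philosopher*.
*each lawyer* is an ECM subject; ECM complements are not islands, and the embedded quantifier may take matrix scope.
Nothing blocks QR of the lower DP to a position above the higher one, so inverse scope is available.
The sentence is scopally ambiguous between *a philosopher* > *each lawyer* and *each lawyer* > *a philosopher*.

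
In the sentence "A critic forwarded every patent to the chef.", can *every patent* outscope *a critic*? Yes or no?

Yes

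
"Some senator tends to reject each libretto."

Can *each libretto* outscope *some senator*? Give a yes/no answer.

Yes

*each libretto* is the object of the infinitival complement of a raising predicate; raising infinitives are transparent for QR, so the two DPs are in effect clausemates.
No island intervenes, so both surface and inverse scope are derivable.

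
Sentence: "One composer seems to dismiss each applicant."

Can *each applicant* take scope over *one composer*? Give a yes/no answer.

*each applicant* is inside a raising infinitive, which is transparent to QR (no CP barrier), so it behaves as a matrix argument.
With no island boundary between them, the object can take inverse scope over the subject via ordinary QR within the clause.

Yes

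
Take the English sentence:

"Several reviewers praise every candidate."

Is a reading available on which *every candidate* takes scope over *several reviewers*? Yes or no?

Yes

Both DPs are arguments of the same predicate; there is no clause or island boundary between them.
Ordinary QR to a clause-peripheral position gives the wide-scope LF for the lower DP.
Both orderings are possible: *several reviewers* > *every candidate* and *every candidate* > *several reviewers*.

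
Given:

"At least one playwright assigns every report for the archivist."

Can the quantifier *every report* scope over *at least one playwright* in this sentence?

*every report* is the matrix object and *at least one playwright* the matrix subject; the two are clausemates.
Clause-internal QR can adjoin the lower DP above the subject, yielding the inverse reading.
The sentence is scopally ambiguous between *at least one playwright* > *every report* and *every report* > *at least one playwright*.

Yes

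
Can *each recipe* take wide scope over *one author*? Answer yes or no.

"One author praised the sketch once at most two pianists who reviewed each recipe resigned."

The target quantifier *each recipe* is part of the relative clause *who reviewed each recipe*, which is itself inside the adjunct *once at most two pianists who reviewed each recipe resigned*.
Even if one barrier were somehow void, the other would still block QR.
So the wide-scope reading for *each recipe* is blocked.
(Only the surface reading survives: one fixed author with respect to all the relevant recipes.)

No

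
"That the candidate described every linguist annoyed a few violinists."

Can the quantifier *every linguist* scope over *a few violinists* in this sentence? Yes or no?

No

*every linguist* occurs within the sentential subject *that the candidate described every linguist*.
Clausal subjects are scope islands; QR from inside the subject into the matrix is barred.
So *every linguist* cannot raise to a position above *a few violinists*.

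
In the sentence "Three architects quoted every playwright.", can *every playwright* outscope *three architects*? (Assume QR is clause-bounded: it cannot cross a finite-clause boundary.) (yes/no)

Yes

*every playwright* is the matrix object and *three architects* the matrix subject; the two are clausemates.
Nothing blocks QR of the lower DP to a position above the higher one, so inverse scope is available.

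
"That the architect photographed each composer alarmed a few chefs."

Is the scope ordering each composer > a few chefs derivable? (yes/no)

No

*each composer* occurs within the sentential subject *that the architect photographed each composer*.
Subjects — clausal subjects included — are islands for extraction, and QR is no exception.
*each composer* is confined to the island and cannot take scope over *a few chefs*.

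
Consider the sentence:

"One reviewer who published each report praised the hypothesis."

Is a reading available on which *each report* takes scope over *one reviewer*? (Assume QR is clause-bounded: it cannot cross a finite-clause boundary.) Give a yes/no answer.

No

The DP *each report* is contained in the relative clause *who published each report*.
The relative clause forms an island for QR, so the quantifier is confined to the head noun's restrictor.
There is no licit LF on which *each report* c-commands *one reviewer*.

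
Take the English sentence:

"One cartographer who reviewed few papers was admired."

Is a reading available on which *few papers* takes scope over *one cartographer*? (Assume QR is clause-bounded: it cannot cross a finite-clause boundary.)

No

*few papers* occurs within the relative clause *who reviewed few papers*.
A relative clause is a scope island — quantifier raising cannot cross its boundary.
So *few papers* cannot raise high enough to outscope *one cartographer*; only the surface ordering *one cartographer* > *few papers* is available.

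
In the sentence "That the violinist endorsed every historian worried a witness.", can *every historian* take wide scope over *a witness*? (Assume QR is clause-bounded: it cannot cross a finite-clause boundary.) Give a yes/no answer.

*every historian* occurs within the sentential subject *that the violinist endorsed every historian*.
The Sentential Subject Constraint rules out raising the quantifier out of the that-clause subject.
The ordering *every historian* > *a witness* is therefore underivable.

No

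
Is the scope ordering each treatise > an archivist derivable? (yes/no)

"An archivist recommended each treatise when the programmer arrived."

Yes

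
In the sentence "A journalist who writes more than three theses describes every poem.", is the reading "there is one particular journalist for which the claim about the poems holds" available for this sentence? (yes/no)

This is the *a journalist* > *every poem* reading.
Nothing needs to raise for *a journalist* > *every poem*, so no island constraint is at stake.

Yes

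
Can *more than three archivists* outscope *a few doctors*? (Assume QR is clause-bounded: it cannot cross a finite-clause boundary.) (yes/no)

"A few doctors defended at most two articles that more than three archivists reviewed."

No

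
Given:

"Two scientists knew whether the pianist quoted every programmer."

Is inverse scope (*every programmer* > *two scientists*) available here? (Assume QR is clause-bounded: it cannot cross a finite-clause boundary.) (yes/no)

No

Structurally, *every programmer* is inside the embedded question *whether the pianist quoted every programmer*.
The wh-island constraint blocks QR out of an embedded interrogative.
So *every programmer* cannot raise to a position above *two scientists*.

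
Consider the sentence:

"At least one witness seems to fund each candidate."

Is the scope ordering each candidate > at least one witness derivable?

Yes

*each candidate* is the object of the infinitival complement of a raising predicate; raising infinitives are transparent for QR, so the two DPs are in effect clausemates.
QR within a single clause is free, so the lower quantifier may take scope over the higher one.
The sentence is scopally ambiguous between *at least one witness* > *each candidate* and *each candidate* > *at least one witness*.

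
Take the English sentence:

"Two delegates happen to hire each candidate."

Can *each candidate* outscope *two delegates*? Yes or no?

Yes

*each candidate* is the object of the infinitival complement of a raising predicate; raising infinitives are transparent for QR, so the two DPs are in effect clausemates.
Since no island is crossed, the inverse ordering is licensed alongside surface scope.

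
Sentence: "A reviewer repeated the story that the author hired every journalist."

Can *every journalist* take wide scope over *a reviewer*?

No

Structurally, *every journalist* is inside the complex NP *the story that the author hired every journalist*.
A that-clause complement to a noun is an island; QR cannot cross the NP boundary.
The inverse ordering *every journalist* > *a reviewer* is therefore underivable.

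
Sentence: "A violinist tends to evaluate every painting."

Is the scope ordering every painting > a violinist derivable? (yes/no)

*every painting* is the object of the infinitival complement of a raising predicate; raising infinitives are transparent for QR, so the two DPs are in effect clausemates.
With no island boundary between them, the object can take inverse scope over the subject via ordinary QR within the clause.
The sentence is scopally ambiguous between *a violinist* > *every painting* and *every painting* > *a violinist*.

Yes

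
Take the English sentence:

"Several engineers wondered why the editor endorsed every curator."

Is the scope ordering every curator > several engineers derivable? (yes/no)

No

The target quantifier *every curator* is part of the embedded question *why the editor endorsed every curator*.
An indirect question is a wh-island; the filled [Spec,CP] blocks QR across the CP edge.
So *every curator* cannot raise to a position above *several engineers*.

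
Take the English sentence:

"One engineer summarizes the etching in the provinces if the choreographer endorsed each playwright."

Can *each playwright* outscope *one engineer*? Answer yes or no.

No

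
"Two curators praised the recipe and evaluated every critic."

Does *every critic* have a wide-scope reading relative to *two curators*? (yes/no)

*every critic* occurs within one conjunct of the coordinate structure (*evaluated every critic*).
Coordinate structures are islands for non-across-the-board movement, QR included.
Hence only narrow scope for *every critic* (under *two curators*) survives.

No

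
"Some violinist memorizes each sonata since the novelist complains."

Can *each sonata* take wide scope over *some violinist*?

The adjunct island is irrelevant here — *each sonata* and *some violinist* are both in the matrix clause.
With no island boundary between them, the object can take inverse scope over the subject via ordinary QR within the clause.

Yes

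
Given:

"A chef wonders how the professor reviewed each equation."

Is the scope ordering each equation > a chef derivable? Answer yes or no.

No

*each equation* occurs within the embedded question *how the professor reviewed each equation*.
Embedded wh-clauses are opaque for QR, so the quantifier stays inside the question.
The inverse ordering *each equation* > *a chef* is therefore underivable.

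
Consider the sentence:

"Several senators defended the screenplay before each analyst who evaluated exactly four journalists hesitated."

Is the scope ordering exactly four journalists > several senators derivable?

*exactly four journalists* occurs within the relative clause *who evaluated exactly four journalists*, which is itself inside the adjunct *before each analyst who evaluated exactly four journalists hesitated*.
Two island boundaries intervene — the relative clause and the adjunct. Either alone would block QR.
There is no licit LF on which *exactly four journalists* c-commands *several senators*.

No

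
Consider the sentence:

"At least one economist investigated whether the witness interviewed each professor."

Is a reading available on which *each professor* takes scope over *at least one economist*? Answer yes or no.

The DP *each professor* is contained in the embedded question *whether the witness interviewed each professor*.
QR across an interrogative CP boundary is ruled out as a wh-island violation.
There is no licit LF on which *each professor* c-commands *at least one economist*.
(Only the surface reading survives: one fixed economist with respect to all the relevant professors.)

No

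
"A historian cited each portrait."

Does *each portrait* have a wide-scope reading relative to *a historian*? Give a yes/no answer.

Yes

*a historian* and *each portrait* are co-arguments of the matrix verb, with nothing but a clause-internal boundary between them.
QR within a single clause is free, so the lower quantifier may take scope over the higher one.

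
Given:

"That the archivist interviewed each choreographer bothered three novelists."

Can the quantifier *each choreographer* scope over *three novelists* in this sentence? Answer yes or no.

*each choreographer* is embedded in the sentential subject *that the archivist interviewed each choreographer*.
Sentential subjects are islands: a quantifier inside the subject clause cannot raise over the matrix predicate.
*each choreographer* is confined to the island and cannot take scope over *three novelists*.

No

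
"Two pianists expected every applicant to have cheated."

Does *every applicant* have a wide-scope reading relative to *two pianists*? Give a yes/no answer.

Yes

The ECM infinitive is scope-transparent — *every applicant* is free to raise above *two pianists*.
Clause-internal QR can adjoin the lower DP above the subject, yielding the inverse reading.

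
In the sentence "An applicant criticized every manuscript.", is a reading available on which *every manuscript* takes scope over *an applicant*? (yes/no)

Yes

Both DPs are arguments of the same predicate; there is no clause or island boundary between them.
Nothing blocks QR of the lower DP to a position above the higher one, so inverse scope is available.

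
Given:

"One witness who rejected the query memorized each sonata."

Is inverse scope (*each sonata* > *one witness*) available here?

Yes

*each sonata* is a matrix argument; only *one witness* is modified by the relative clause *who rejected the query*, so the RC island is irrelevant to the target quantifier.
Ordinary QR to a clause-peripheral position gives the wide-scope LF for the lower DP.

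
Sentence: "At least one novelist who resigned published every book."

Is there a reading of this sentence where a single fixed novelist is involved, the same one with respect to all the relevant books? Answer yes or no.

Yes

This is the *at least one novelist* > *every book* reading.
That is the surface-scope ordering, which is always one of the available readings — island constraints only ever restrict inverse scope.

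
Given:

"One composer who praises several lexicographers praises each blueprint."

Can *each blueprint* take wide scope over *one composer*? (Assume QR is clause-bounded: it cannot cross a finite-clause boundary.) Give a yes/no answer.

Yes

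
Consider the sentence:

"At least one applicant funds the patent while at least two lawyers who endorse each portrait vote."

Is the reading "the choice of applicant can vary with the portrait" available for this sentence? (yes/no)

No

The described interpretation is the *each portrait* > *at least one applicant* scoping.
The target quantifier *each portrait* is part of the relative clause *who endorse each portrait*, which is itself inside the adjunct *while at least two lawyers who endorse each portrait vote*.
Even if one barrier were somehow void, the other would still block QR.
*each portrait* is confined to the island and cannot take scope over *at least one applicant*.
(Only the surface reading survives: one fixed applicant with respect to all the relevant portraits.)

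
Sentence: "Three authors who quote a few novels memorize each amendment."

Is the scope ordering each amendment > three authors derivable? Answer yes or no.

The relative clause *who quote a few novels* modifies *three authors*, but *each amendment* is not inside that relative clause — it is an argument of the matrix verb.
Nothing blocks QR of the lower DP to a position above the higher one, so inverse scope is available.
Both orderings are possible: *three authors* > *each amendment* and *each amendment* > *three authors*.

Yes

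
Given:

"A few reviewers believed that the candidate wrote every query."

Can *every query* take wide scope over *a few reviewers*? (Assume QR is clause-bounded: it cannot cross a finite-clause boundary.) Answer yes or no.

No

The DP *every query* is contained in the finite complement clause *that the candidate wrote every query*.
Under clause-bounded QR, a quantifier in an embedded finite clause cannot raise into the matrix clause.
*every query* > *a few reviewers* would require crossing that boundary, which is illicit.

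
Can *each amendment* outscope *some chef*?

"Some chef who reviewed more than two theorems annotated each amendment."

Yes

Although the sentence contains a relative clause (*who reviewed more than two theorems*), *each amendment* is outside it, in the matrix VP.
Clause-internal QR can adjoin the lower DP above the subject, yielding the inverse reading.
The sentence is scopally ambiguous between *some chef* > *each amendment* and *each amendment* > *some chef*.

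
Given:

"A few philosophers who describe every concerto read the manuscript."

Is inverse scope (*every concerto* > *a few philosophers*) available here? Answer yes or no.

*every concerto* is embedded in the relative clause *who describe every concerto*.
QR out of a relative clause is ruled out by the relative-clause island constraint.
So *every concerto* cannot raise to a position above *a few philosophers*.

No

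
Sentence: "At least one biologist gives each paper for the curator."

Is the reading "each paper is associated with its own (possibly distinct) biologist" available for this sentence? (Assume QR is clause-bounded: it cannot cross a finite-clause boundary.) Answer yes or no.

The paraphrase describes the scope ordering *each paper* > *at least one biologist*.
*at least one biologist* and *each paper* are co-arguments of the matrix verb, with nothing but a clause-internal boundary between them.
With no island boundary between them, the object can take inverse scope over the subject via ordinary QR within the clause.

Yes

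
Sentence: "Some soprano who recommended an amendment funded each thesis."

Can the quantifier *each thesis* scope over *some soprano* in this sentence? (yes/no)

Yes

Although the sentence contains a relative clause (*who recommended an amendment*), *each thesis* is outside it, in the matrix VP.
No island intervenes, so both surface and inverse scope are derivable.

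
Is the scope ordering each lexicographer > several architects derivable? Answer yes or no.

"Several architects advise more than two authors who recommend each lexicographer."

No

The DP *each lexicographer* is contained in the relative clause *who recommend each lexicographer* modifying *more than two authors*.
Relative clauses block scope extraction: QR cannot target a position outside the modified NP.
*each lexicographer* > *several architects* would require crossing that boundary, which is illicit.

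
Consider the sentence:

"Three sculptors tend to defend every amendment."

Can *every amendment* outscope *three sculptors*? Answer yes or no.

Yes

*every amendment* is inside a raising infinitive, which is transparent to QR (no CP barrier), so it behaves as a matrix argument.
Ordinary QR to a clause-peripheral position gives the wide-scope LF for the lower DP.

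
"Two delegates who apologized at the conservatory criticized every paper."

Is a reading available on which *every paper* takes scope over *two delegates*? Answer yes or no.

Yes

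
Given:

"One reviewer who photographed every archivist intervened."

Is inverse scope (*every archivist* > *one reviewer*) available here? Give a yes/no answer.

No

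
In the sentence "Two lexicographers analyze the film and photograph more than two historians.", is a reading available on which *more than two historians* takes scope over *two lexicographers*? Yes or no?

Structurally, *more than two historians* is inside one conjunct of the coordinate structure (*photograph more than two historians*).
Coordinate structures are islands for non-across-the-board movement, QR included.
So *more than two historians* cannot raise high enough to outscope *two lexicographers*; only the surface ordering *two lexicographers* > *more than two historians* is available.

No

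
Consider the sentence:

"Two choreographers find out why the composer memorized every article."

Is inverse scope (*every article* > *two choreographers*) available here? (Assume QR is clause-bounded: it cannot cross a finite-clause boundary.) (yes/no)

No

The DP *every article* is contained in the embedded question *why the composer memorized every article*.
An indirect question is a wh-island; the filled [Spec,CP] blocks QR across the CP edge.
Hence only narrow scope for *every article* (under *two choreographers*) survives.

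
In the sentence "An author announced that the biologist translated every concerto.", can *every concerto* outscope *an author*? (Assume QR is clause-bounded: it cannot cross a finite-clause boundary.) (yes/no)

The target quantifier *every concerto* is part of the finite complement clause *that the biologist translated every concerto*.
Given the clause-boundedness assumption, QR cannot cross the finite CP into the matrix.
The inverse ordering *every concerto* > *an author* is therefore underivable.
(Only the surface reading survives: one fixed author with respect to all the relevant concertos.)

No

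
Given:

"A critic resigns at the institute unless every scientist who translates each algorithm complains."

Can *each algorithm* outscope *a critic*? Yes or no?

No

*each algorithm* occurs within the relative clause *who translates each algorithm*, which is itself inside the adjunct *unless every scientist who translates each algorithm complains*.
Two island boundaries intervene — the relative clause and the adjunct. Either alone would block QR.
The inverse ordering *each algorithm* > *a critic* is therefore underivable.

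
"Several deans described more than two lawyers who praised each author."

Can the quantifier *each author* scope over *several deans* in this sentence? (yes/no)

*each author* occurs within the relative clause *who praised each author* modifying *more than two lawyers*.
Quantifiers inside a relative clause are trapped there; the RC boundary blocks QR.
There is no licit LF on which *each author* c-commands *several deans*.

No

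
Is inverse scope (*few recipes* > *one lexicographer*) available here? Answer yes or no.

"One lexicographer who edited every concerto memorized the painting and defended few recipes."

No

*few recipes* is embedded in one conjunct of the coordinate structure (*defended few recipes*).
Asymmetric QR out of one conjunct violates the Coordinate Structure Constraint.
*few recipes* > *one lexicographer* would require crossing that boundary, which is illicit.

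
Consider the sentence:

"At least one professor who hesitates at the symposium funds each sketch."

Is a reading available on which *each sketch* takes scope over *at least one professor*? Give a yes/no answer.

The relative clause *who hesitates at the symposium* modifies *at least one professor*, but *each sketch* is not inside that relative clause — it is an argument of the matrix verb.
Since no island is crossed, the inverse ordering is licensed alongside surface scope.

Yes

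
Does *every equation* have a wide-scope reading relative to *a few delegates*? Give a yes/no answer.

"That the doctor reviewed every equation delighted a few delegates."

No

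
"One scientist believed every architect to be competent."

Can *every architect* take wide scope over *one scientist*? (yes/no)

This is an ECM construction: *every architect* is the infinitival subject, Case-marked by the matrix verb, and the infinitive is transparent for QR.
Since no island is crossed, the inverse ordering is licensed alongside surface scope.

Yes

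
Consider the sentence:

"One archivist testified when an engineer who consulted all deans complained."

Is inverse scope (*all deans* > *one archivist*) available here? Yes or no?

No

The DP *all deans* is contained in the relative clause *who consulted all deans*, which is itself inside the adjunct *when an engineer who consulted all deans complained*.
Even if one barrier were somehow void, the other would still block QR.
So the wide-scope reading for *all deans* is blocked.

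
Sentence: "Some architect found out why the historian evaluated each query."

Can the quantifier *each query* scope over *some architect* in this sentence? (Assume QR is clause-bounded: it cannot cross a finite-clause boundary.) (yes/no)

No

*each query* occurs within the embedded question *why the historian evaluated each query*.
An indirect question is a wh-island; the filled [Spec,CP] blocks QR across the CP edge.
There is no licit LF on which *each query* c-commands *some architect*.
(Only the surface reading survives: one fixed architect with respect to all the relevant queries.)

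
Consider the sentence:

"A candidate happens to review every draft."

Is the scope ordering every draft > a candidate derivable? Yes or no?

Yes

The matrix predicate is a raising verb, whose infinitival complement is not a scope island — *every draft* can QR into the matrix clause.
No island intervenes, so both surface and inverse scope are derivable.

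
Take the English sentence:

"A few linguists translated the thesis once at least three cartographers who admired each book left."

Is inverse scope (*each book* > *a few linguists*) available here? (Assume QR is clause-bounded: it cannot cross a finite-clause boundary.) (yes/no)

No

The DP *each book* is contained in the relative clause *who admired each book*, which is itself inside the adjunct *once at least three cartographers who admired each book left*.
The quantifier would have to escape first the RC and then the adjunct — two independent island violations.
So *each book* cannot raise to a position above *a few linguists*.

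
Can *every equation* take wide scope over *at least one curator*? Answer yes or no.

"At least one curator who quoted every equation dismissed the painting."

No

*every equation* occurs within the relative clause *who quoted every equation*.
The relative clause forms an island for QR, so the quantifier is confined to the head noun's restrictor.
*every equation* > *at least one curator* would require crossing that boundary, which is illicit.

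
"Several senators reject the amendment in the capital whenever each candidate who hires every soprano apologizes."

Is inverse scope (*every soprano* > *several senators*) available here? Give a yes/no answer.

No

*every soprano* sits inside the relative clause *who hires every soprano*, which is itself inside the adjunct *whenever each candidate who hires every soprano apologizes*.
Nested islands: the RC island is itself inside an adjunct island, so wide scope is doubly excluded.
*every soprano* > *several senators* would require crossing that boundary, which is illicit.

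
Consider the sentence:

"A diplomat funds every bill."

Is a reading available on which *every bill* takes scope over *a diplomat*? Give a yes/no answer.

Both DPs are arguments of the same predicate; there is no clause or island boundary between them.
Clause-internal QR can adjoin the lower DP above the subject, yielding the inverse reading.

Yes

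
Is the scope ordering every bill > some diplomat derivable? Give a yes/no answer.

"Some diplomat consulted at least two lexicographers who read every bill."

No

The target quantifier *every bill* is part of the relative clause *who read every bill* modifying *at least two lexicographers*.
Quantifiers inside a relative clause are trapped there; the RC boundary blocks QR.
So the wide-scope reading for *every bill* is blocked.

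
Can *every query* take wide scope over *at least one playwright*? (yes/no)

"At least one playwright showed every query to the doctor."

Yes

*every query* and *at least one playwright* are in the same minimal clause.
QR within a single clause is free, so the lower quantifier may take scope over the higher one.
Both orderings are possible: *at least one playwright* > *every query* and *every query* > *at least one playwright*.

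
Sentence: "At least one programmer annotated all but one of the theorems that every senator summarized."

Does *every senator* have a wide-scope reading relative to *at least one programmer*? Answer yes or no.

No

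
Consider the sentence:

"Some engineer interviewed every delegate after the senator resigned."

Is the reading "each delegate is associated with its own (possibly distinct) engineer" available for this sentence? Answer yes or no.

Yes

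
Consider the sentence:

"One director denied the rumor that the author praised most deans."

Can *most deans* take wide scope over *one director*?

No

*most deans* occurs within the complex NP *the rumor that the author praised most deans*.
Noun-complement clauses are scope islands (the Complex NP Constraint): a quantifier inside one cannot scope into the matrix.
Hence only narrow scope for *most deans* (under *one director*) survives.
(Only the surface reading survives: one fixed director with respect to all the relevant deans.)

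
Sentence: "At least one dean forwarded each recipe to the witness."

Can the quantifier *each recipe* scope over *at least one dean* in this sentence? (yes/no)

Yes

Both DPs are arguments of the same predicate; there is no clause or island boundary between them.
No island intervenes, so both surface and inverse scope are derivable.
The sentence is scopally ambiguous between *at least one dean* > *each recipe* and *each recipe* > *at least one dean*.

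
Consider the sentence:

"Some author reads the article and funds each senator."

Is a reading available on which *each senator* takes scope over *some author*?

No

The DP *each senator* is contained in one conjunct of the coordinate structure (*funds each senator*).
The Coordinate Structure Constraint blocks movement (including QR) out of a single conjunct.
The inverse ordering *each senator* > *some author* is therefore underivable.
(Only the surface reading survives: one fixed author with respect to all the relevant senators.)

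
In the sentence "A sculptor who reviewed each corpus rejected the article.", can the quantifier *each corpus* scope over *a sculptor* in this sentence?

No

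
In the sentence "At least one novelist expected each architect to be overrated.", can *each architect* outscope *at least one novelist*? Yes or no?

*each architect* is an ECM subject; ECM complements are not islands, and the embedded quantifier may take matrix scope.
QR within a single clause is free, so the lower quantifier may take scope over the higher one.
Both orderings are possible: *at least one novelist* > *each architect* and *each architect* > *at least one novelist*.

Yes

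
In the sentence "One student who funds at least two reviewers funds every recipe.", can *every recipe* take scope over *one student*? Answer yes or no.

Although the sentence contains a relative clause (*who funds at least two reviewers*), *every recipe* is outside it, in the matrix VP.
Clause-internal QR can adjoin the lower DP above the subject, yielding the inverse reading.
The sentence is scopally ambiguous between *one student* > *every recipe* and *every recipe* > *one student*.

Yes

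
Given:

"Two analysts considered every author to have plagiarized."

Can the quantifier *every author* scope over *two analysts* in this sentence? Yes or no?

Yes

*every author* is an ECM subject; ECM complements are not islands, and the embedded quantifier may take matrix scope.
Clause-internal QR can adjoin the lower DP above the subject, yielding the inverse reading.
So *every author* > *two analysts* is among the available readings.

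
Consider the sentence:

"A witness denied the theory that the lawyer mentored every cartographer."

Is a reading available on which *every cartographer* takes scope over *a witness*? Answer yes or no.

*every cartographer* occurs within the complex NP *the theory that the lawyer mentored every cartographer*.
Since the clause is the complement of a nominal head, the CNPC blocks scope extraction.
So *every cartographer* cannot raise high enough to outscope *a witness*; only the surface ordering *a witness* > *every cartographer* is available.

No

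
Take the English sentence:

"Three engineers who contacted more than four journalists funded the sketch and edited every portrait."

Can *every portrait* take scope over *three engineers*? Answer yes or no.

*every portrait* occurs within one conjunct of the coordinate structure (*edited every portrait*).
QR out of a conjunct would have to apply non-ATB, which the CSC forbids.
There is no licit LF on which *every portrait* c-commands *three engineers*.

No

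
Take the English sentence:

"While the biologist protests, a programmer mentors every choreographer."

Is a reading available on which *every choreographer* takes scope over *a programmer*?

The adjunct island is irrelevant here — *every choreographer* and *a programmer* are both in the matrix clause.
With no island boundary between them, the object can take inverse scope over the subject via ordinary QR within the clause.

Yes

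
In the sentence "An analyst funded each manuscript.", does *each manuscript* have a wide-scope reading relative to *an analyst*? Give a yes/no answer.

Yes

*each manuscript* is the matrix object and *an analyst* the matrix subject; the two are clausemates.
With no island boundary between them, the object can take inverse scope over the subject via ordinary QR within the clause.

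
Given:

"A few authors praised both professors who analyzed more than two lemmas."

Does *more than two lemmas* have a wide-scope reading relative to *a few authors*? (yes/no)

*more than two lemmas* sits inside the relative clause *who analyzed more than two lemmas* modifying *both professors*.
Relative clauses are scope islands: a quantifier cannot QR out of a relative clause to take scope in the matrix clause.
So *more than two lemmas* cannot raise to a position above *a few authors*.

No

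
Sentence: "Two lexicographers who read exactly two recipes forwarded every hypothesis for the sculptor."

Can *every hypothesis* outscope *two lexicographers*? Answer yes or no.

*every hypothesis* is a matrix argument; only *two lexicographers* is modified by the relative clause *who read exactly two recipes*, so the RC island is irrelevant to the target quantifier.
QR within a single clause is free, so the lower quantifier may take scope over the higher one.

Yes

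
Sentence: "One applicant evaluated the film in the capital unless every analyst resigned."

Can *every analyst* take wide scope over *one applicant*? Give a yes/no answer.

The DP *every analyst* is contained in the adjunct clause *unless every analyst resigned*.
Adjunct clauses are scope islands: a quantifier inside an adjunct cannot raise into the matrix clause.
The inverse ordering *every analyst* > *one applicant* is therefore underivable.

No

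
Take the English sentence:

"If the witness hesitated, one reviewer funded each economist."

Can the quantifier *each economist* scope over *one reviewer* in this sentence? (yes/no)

Although there is an adjunct clause, *each economist* is in the main clause, not inside the adjunct.
Ordinary QR to a clause-peripheral position gives the wide-scope LF for the lower DP.

Yes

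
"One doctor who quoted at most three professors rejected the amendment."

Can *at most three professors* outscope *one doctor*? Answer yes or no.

The DP *at most three professors* is contained in the relative clause *who quoted at most three professors*.
The relative clause forms an island for QR, so the quantifier is confined to the head noun's restrictor.
*at most three professors* is confined to the island and cannot take scope over *one doctor*.
(Only the surface reading survives: one fixed doctor with respect to all the relevant professors.)

No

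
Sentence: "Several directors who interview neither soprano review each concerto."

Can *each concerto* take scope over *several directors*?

Yes

*each concerto* sits in the matrix clause, not in the relative clause on *several directors*.
Ordinary QR to a clause-peripheral position gives the wide-scope LF for the lower DP.
Both orderings are possible: *several directors* > *each concerto* and *each concerto* > *several directors*.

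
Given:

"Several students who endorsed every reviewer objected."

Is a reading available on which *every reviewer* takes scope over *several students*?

No

The target quantifier *every reviewer* is part of the relative clause *who endorsed every reviewer*.
QR out of a relative clause is ruled out by the relative-clause island constraint.
Hence only narrow scope for *every reviewer* (under *several students*) survives.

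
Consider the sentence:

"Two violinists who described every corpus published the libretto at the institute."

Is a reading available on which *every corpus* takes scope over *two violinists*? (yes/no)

No

The DP *every corpus* is contained in the relative clause *who described every corpus*.
Relative clauses block scope extraction: QR cannot target a position outside the modified NP.
There is no licit LF on which *every corpus* c-commands *two violinists*.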